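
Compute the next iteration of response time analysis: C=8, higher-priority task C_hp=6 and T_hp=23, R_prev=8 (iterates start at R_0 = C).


R_next = C + ceil(R_prev / T_hp) * C_hp
ceil(8 / 23) = ceil(0.3478) = 1
Interference = 1 * 6 = 6
R_next = 8 + 6 = 14

14


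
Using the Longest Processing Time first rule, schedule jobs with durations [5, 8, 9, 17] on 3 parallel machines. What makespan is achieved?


Sort jobs in decreasing order (LPT): [17, 9, 8, 5]
Assign each job to the least loaded machine:
  Machine 1: jobs [17], load = 17
  Machine 2: jobs [9], load = 9
  Machine 3: jobs [8, 5], load = 13
Makespan = max load = 17

17


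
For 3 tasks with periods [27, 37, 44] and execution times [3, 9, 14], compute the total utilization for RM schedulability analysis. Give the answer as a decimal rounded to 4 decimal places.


Compute individual utilizations (exact fractions):
  Task 1: C/T = 3/27 = 1/9 (approx. 0.1111)
  Task 2: C/T = 9/37 (approx. 0.2432)
  Task 3: C/T = 14/44 = 7/22 (approx. 0.3182)
Total utilization U = 1/9 + 9/37 + 7/22 = 4927/7326
Rounded to 4 decimal places: U = 0.6725
RM (Liu & Layland) bound for 3 tasks = 0.779763; compare with U = 4927/7326 (approx. 0.672536)
U <= bound, so schedulable by RM sufficient condition.

0.6725


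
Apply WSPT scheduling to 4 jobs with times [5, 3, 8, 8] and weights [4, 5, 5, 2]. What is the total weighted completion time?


Compute p/w ratios and sort ascending (WSPT): [(3, 5), (5, 4), (8, 5), (8, 2)]
Compute weighted completion times:
  Job (p=3,w=5): C=3, w*C=5*3=15
  Job (p=5,w=4): C=8, w*C=4*8=32
  Job (p=8,w=5): C=16, w*C=5*16=80
  Job (p=8,w=2): C=24, w*C=2*24=48
Total weighted completion time = 175

175


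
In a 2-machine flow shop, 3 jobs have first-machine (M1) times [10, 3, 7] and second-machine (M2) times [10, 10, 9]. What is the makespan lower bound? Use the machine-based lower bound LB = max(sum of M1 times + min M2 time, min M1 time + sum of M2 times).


LB1 = sum(M1 times) + min(M2 times) = 20 + 9 = 29
LB2 = min(M1 times) + sum(M2 times) = 3 + 29 = 32
Lower bound = max(LB1, LB2) = max(29, 32) = 32

32


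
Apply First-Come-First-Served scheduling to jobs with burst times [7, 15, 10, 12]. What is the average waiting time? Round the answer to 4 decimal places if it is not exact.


FCFS order (as given): [7, 15, 10, 12]
Waiting times:
  Job 1: wait = 0
  Job 2: wait = 7
  Job 3: wait = 22
  Job 4: wait = 32
Sum of waiting times = 61
Average waiting time = 61/4 = 15.25

15.25


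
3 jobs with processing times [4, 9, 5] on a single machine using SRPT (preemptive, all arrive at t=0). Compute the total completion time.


Since all jobs arrive at t=0, SRPT equals SPT ordering.
SPT order: [4, 5, 9]
Completion times:
  Job 1: p=4, C=4
  Job 2: p=5, C=9
  Job 3: p=9, C=18
Total completion time = 4 + 9 + 18 = 31

31


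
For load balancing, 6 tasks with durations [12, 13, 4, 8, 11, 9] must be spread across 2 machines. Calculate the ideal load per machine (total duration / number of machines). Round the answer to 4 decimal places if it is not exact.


Total processing time = 12 + 13 + 4 + 8 + 11 + 9 = 57
Number of machines = 2
Ideal balanced load = 57 / 2 = 28.5

28.5


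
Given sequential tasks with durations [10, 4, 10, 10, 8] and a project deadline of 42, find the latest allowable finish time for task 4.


LF(activity 4) = deadline - sum of successor durations
Successors: activities 5 through 5 with durations [8]
Sum of successor durations = 8
LF = 42 - 8 = 34

34


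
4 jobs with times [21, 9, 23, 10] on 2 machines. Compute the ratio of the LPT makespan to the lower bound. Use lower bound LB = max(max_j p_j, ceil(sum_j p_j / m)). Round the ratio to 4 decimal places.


LPT order: [23, 21, 10, 9]
Machine loads after assignment: [32, 31]
LPT makespan = 32
Lower bound = max(max_job, ceil(total/2)) = max(23, 32) = 32
Ratio = 32 / 32 = 1.0

1.0


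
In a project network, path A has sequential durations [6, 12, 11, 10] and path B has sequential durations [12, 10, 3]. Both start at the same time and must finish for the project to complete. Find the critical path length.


Path A total = 6 + 12 + 11 + 10 = 39
Path B total = 12 + 10 + 3 = 25
Critical path = longest path = max(39, 25) = 39

39


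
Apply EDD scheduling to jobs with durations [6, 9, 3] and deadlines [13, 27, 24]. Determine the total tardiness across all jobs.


Sort by due date (EDD order): [(6, 13), (3, 24), (9, 27)]
Compute completion times and tardiness:
  Job 1: p=6, d=13, C=6, tardiness=max(0,6-13)=0
  Job 2: p=3, d=24, C=9, tardiness=max(0,9-24)=0
  Job 3: p=9, d=27, C=18, tardiness=max(0,18-27)=0
Total tardiness = 0

0


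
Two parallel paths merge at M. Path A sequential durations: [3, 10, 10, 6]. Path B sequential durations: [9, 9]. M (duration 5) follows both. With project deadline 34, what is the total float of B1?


Forward pass: ES(B1) = sum of predecessors on chain B = 0
EF = ES + duration = 0 + 9 = 9
Backward pass: LF(M) = deadline = 34; LS(M) = 34 - 5 = 29
LF(B1) = LS(M) - sum(successors on chain B) = 29 - 9 = 20
LS = LF - duration = 20 - 9 = 11
Total float = LS - ES = 11 - 0 = 11

11


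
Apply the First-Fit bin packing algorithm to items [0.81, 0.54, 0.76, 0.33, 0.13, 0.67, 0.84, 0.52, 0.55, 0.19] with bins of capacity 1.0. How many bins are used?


Place items sequentially using First-Fit:
  Item 0.81 -> new Bin 1
  Item 0.54 -> new Bin 2
  Item 0.76 -> new Bin 3
  Item 0.33 -> Bin 2 (now 0.87)
  Item 0.13 -> Bin 1 (now 0.94)
  Item 0.67 -> new Bin 4
  Item 0.84 -> new Bin 5
  Item 0.52 -> new Bin 6
  Item 0.55 -> new Bin 7
  Item 0.19 -> Bin 3 (now 0.95)
Total bins used = 7

7


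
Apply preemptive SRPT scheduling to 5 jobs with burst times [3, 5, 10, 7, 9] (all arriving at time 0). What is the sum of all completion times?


Since all jobs arrive at t=0, SRPT equals SPT ordering.
SPT order: [3, 5, 7, 9, 10]
Completion times:
  Job 1: p=3, C=3
  Job 2: p=5, C=8
  Job 3: p=7, C=15
  Job 4: p=9, C=24
  Job 5: p=10, C=34
Total completion time = 3 + 8 + 15 + 24 + 34 = 84

84


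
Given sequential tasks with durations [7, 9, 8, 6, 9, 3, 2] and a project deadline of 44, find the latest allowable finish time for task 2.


LF(activity 2) = deadline - sum of successor durations
Successors: activities 3 through 7 with durations [8, 6, 9, 3, 2]
Sum of successor durations = 28
LF = 44 - 28 = 16

16


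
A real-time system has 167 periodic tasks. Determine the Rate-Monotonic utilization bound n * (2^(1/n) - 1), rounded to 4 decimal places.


Compute 2^(1/167) = 1.0041592075
Subtract 1: 1.0041592075 - 1 = 0.0041592075
Multiply by n: 167 * 0.0041592075 = 0.6945876525
Round to 4 dp: 0.6946

0.6946


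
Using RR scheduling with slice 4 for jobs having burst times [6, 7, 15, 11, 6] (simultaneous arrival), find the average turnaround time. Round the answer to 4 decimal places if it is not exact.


Time quantum = 4
Execution trace:
  J1 runs 4 units, time = 4
  J2 runs 4 units, time = 8
  J3 runs 4 units, time = 12
  J4 runs 4 units, time = 16
  J5 runs 4 units, time = 20
  J1 runs 2 units, time = 22
  J2 runs 3 units, time = 25
  J3 runs 4 units, time = 29
  J4 runs 4 units, time = 33
  J5 runs 2 units, time = 35
  J3 runs 4 units, time = 39
  J4 runs 3 units, time = 42
  J3 runs 3 units, time = 45
Finish times: [22, 25, 45, 42, 35]
Average turnaround = 169/5 = 33.8

33.8


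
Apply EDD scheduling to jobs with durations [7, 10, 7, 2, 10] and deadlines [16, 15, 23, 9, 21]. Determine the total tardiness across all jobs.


Sort by due date (EDD order): [(2, 9), (10, 15), (7, 16), (10, 21), (7, 23)]
Compute completion times and tardiness:
  Job 1: p=2, d=9, C=2, tardiness=max(0,2-9)=0
  Job 2: p=10, d=15, C=12, tardiness=max(0,12-15)=0
  Job 3: p=7, d=16, C=19, tardiness=max(0,19-16)=3
  Job 4: p=10, d=21, C=29, tardiness=max(0,29-21)=8
  Job 5: p=7, d=23, C=36, tardiness=max(0,36-23)=13
Total tardiness = 24

24


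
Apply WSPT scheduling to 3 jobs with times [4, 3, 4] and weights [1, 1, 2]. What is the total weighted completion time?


Compute p/w ratios and sort ascending (WSPT): [(4, 2), (3, 1), (4, 1)]
Compute weighted completion times:
  Job (p=4,w=2): C=4, w*C=2*4=8
  Job (p=3,w=1): C=7, w*C=1*7=7
  Job (p=4,w=1): C=11, w*C=1*11=11
Total weighted completion time = 26

26


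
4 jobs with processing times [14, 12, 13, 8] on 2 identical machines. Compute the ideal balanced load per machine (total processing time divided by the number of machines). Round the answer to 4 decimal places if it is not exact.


Total processing time = 14 + 12 + 13 + 8 = 47
Number of machines = 2
Ideal balanced load = 47 / 2 = 23.5

23.5


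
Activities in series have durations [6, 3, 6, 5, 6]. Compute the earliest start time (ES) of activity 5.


Activity 5 starts after activities 1 through 4 complete.
Predecessor durations: [6, 3, 6, 5]
ES = 6 + 3 + 6 + 5 = 20

20


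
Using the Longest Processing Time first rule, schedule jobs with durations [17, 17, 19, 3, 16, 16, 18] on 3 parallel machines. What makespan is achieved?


Sort jobs in decreasing order (LPT): [19, 18, 17, 17, 16, 16, 3]
Assign each job to the least loaded machine:
  Machine 1: jobs [19, 16], load = 35
  Machine 2: jobs [18, 16, 3], load = 37
  Machine 3: jobs [17, 17], load = 34
Makespan = max load = 37

37


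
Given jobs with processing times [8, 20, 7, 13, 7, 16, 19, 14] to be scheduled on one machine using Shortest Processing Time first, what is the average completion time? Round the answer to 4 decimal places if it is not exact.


Sort jobs by processing time (SPT order): [7, 7, 8, 13, 14, 16, 19, 20]
Compute completion times sequentially:
  Job 1: processing = 7, completes at 7
  Job 2: processing = 7, completes at 14
  Job 3: processing = 8, completes at 22
  Job 4: processing = 13, completes at 35
  Job 5: processing = 14, completes at 49
  Job 6: processing = 16, completes at 65
  Job 7: processing = 19, completes at 84
  Job 8: processing = 20, completes at 104
Sum of completion times = 380
Average completion time = 380/8 = 47.5

47.5


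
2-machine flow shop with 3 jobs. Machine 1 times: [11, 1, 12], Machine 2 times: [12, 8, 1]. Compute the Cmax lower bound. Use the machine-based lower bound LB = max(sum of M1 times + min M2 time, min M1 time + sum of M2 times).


LB1 = sum(M1 times) + min(M2 times) = 24 + 1 = 25
LB2 = min(M1 times) + sum(M2 times) = 1 + 21 = 22
Lower bound = max(LB1, LB2) = max(25, 22) = 25

25


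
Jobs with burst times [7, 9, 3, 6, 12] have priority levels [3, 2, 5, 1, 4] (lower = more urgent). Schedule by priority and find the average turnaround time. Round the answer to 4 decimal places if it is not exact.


Sort by priority (ascending = highest first):
Order: [(1, 6), (2, 9), (3, 7), (4, 12), (5, 3)]
Completion times:
  Priority 1, burst=6, C=6
  Priority 2, burst=9, C=15
  Priority 3, burst=7, C=22
  Priority 4, burst=12, C=34
  Priority 5, burst=3, C=37
Average turnaround = 114/5 = 22.8

22.8


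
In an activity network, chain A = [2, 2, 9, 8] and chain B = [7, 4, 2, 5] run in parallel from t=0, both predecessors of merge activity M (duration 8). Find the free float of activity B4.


ES(B4) = sum of predecessors on chain B = 13
EF(B4) = ES + duration = 13 + 5 = 18
Successor of B4 is M. ES(M) = max(sum(A), sum(B)) = max(21, 18) = 21
Free float = ES(successor) - EF(current) = 21 - 18 = 3

3


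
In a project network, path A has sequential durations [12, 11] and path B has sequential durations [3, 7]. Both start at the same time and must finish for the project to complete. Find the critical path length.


Path A total = 12 + 11 = 23
Path B total = 3 + 7 = 10
Critical path = longest path = max(23, 10) = 23

23


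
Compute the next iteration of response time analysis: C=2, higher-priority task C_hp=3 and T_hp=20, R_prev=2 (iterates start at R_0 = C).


R_next = C + ceil(R_prev / T_hp) * C_hp
ceil(2 / 20) = ceil(0.1) = 1
Interference = 1 * 3 = 3
R_next = 2 + 3 = 5

5


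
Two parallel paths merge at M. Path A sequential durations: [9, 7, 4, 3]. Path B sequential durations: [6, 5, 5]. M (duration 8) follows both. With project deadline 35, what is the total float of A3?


Forward pass: ES(A3) = sum of predecessors on chain A = 16
EF = ES + duration = 16 + 4 = 20
Backward pass: LF(M) = deadline = 35; LS(M) = 35 - 8 = 27
LF(A3) = LS(M) - sum(successors on chain A) = 27 - 3 = 24
LS = LF - duration = 24 - 4 = 20
Total float = LS - ES = 20 - 16 = 4

4


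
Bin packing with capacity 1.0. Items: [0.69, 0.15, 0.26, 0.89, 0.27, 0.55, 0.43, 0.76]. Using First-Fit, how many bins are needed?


Place items sequentially using First-Fit:
  Item 0.69 -> new Bin 1
  Item 0.15 -> Bin 1 (now 0.84)
  Item 0.26 -> new Bin 2
  Item 0.89 -> new Bin 3
  Item 0.27 -> Bin 2 (now 0.53)
  Item 0.55 -> new Bin 4
  Item 0.43 -> Bin 2 (now 0.96)
  Item 0.76 -> new Bin 5
Total bins used = 5

5


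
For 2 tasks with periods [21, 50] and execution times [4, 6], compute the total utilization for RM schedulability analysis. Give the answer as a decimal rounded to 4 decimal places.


Compute individual utilizations (exact fractions):
  Task 1: C/T = 4/21 (approx. 0.1905)
  Task 2: C/T = 6/50 = 3/25 (approx. 0.12)
Total utilization U = 4/21 + 3/25 = 163/525
Rounded to 4 decimal places: U = 0.3105
RM (Liu & Layland) bound for 2 tasks = 0.828427; compare with U = 163/525 (approx. 0.310476)
U <= bound, so schedulable by RM sufficient condition.

0.3105


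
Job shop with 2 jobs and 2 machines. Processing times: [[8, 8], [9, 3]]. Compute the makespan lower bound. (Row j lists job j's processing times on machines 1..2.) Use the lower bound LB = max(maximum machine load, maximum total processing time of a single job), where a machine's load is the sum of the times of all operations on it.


Machine loads:
  Machine 1: 8 + 9 = 17
  Machine 2: 8 + 3 = 11
Max machine load = 17
Job totals:
  Job 1: 16
  Job 2: 12
Max job total = 16
Lower bound = max(17, 16) = 17

17


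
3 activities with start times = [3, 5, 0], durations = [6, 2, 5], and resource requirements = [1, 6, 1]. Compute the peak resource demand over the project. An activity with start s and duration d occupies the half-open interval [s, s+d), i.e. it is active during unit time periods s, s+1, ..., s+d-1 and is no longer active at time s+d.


Each activity i is active on [start_i, start_i + duration_i).
Compute total resource usage per time slot:
  t=0: active resources = [1], total = 1
  t=1: active resources = [1], total = 1
  t=2: active resources = [1], total = 1
  t=3: active resources = [1, 1], total = 2
  t=4: active resources = [1, 1], total = 2
  t=5: active resources = [1, 6], total = 7
  t=6: active resources = [1, 6], total = 7
  t=7: active resources = [1], total = 1
  t=8: active resources = [1], total = 1
Peak resource demand = 7

7


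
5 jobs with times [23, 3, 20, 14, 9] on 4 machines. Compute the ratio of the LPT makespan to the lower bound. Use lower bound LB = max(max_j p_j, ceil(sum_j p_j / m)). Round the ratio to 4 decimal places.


LPT order: [23, 20, 14, 9, 3]
Machine loads after assignment: [23, 20, 14, 12]
LPT makespan = 23
Lower bound = max(max_job, ceil(total/4)) = max(23, 18) = 23
Ratio = 23 / 23 = 1.0

1.0


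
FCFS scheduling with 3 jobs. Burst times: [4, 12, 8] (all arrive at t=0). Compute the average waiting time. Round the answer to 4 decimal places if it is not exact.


FCFS order (as given): [4, 12, 8]
Waiting times:
  Job 1: wait = 0
  Job 2: wait = 4
  Job 3: wait = 16
Sum of waiting times = 20
Average waiting time = 20/3 = 6.6667

6.6667


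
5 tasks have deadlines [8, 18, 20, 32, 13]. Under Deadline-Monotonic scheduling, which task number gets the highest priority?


Sort tasks by relative deadline (ascending):
  Task 1: deadline = 8
  Task 5: deadline = 13
  Task 2: deadline = 18
  Task 3: deadline = 20
  Task 4: deadline = 32
Priority order (highest first): [1, 5, 2, 3, 4]
Highest priority task = 1

1


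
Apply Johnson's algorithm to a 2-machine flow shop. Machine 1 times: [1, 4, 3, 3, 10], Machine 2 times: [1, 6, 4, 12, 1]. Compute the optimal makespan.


Apply Johnson's rule:
  Group 1 (a <= b): [(1, 1, 1), (3, 3, 4), (4, 3, 12), (2, 4, 6)]
  Group 2 (a > b): [(5, 10, 1)]
Optimal job order: [1, 3, 4, 2, 5]
Schedule:
  Job 1: M1 done at 1, M2 done at 2
  Job 3: M1 done at 4, M2 done at 8
  Job 4: M1 done at 7, M2 done at 20
  Job 2: M1 done at 11, M2 done at 26
  Job 5: M1 done at 21, M2 done at 27
Makespan = 27

27


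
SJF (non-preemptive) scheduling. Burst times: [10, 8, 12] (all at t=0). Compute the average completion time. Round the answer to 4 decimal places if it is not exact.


SJF order (ascending): [8, 10, 12]
Completion times:
  Job 1: burst=8, C=8
  Job 2: burst=10, C=18
  Job 3: burst=12, C=30
Average completion = 56/3 = 18.6667

18.6667


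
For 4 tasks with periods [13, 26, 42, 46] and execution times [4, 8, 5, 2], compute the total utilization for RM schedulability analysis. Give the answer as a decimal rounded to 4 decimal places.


Compute individual utilizations (exact fractions):
  Task 1: C/T = 4/13 (approx. 0.3077)
  Task 2: C/T = 8/26 = 4/13 (approx. 0.3077)
  Task 3: C/T = 5/42 (approx. 0.119)
  Task 4: C/T = 2/46 = 1/23 (approx. 0.0435)
Total utilization U = 4/13 + 4/13 + 5/42 + 1/23 = 9769/12558
Rounded to 4 decimal places: U = 0.7779
RM (Liu & Layland) bound for 4 tasks = 0.756828; compare with U = 9769/12558 (approx. 0.777910)
bound < U <= 1, so the RM sufficient condition is not met (inconclusive; an exact test such as response-time analysis is needed).

0.7779


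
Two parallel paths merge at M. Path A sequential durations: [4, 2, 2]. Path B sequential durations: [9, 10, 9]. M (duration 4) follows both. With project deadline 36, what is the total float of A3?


Forward pass: ES(A3) = sum of predecessors on chain A = 6
EF = ES + duration = 6 + 2 = 8
Backward pass: LF(M) = deadline = 36; LS(M) = 36 - 4 = 32
LF(A3) = LS(M) - sum(successors on chain A) = 32 - 0 = 32
LS = LF - duration = 32 - 2 = 30
Total float = LS - ES = 30 - 6 = 24

24


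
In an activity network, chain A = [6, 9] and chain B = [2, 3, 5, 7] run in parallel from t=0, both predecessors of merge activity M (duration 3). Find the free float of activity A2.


ES(A2) = sum of predecessors on chain A = 6
EF(A2) = ES + duration = 6 + 9 = 15
Successor of A2 is M. ES(M) = max(sum(A), sum(B)) = max(15, 17) = 17
Free float = ES(successor) - EF(current) = 17 - 15 = 2

2


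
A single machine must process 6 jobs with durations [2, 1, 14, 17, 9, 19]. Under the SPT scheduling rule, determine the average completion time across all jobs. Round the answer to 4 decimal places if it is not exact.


Sort jobs by processing time (SPT order): [1, 2, 9, 14, 17, 19]
Compute completion times sequentially:
  Job 1: processing = 1, completes at 1
  Job 2: processing = 2, completes at 3
  Job 3: processing = 9, completes at 12
  Job 4: processing = 14, completes at 26
  Job 5: processing = 17, completes at 43
  Job 6: processing = 19, completes at 62
Sum of completion times = 147
Average completion time = 147/6 = 24.5

24.5


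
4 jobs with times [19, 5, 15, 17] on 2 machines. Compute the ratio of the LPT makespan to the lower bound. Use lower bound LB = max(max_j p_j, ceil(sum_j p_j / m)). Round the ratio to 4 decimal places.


LPT order: [19, 17, 15, 5]
Machine loads after assignment: [24, 32]
LPT makespan = 32
Lower bound = max(max_job, ceil(total/2)) = max(19, 28) = 28
Ratio = 32 / 28 = 1.1429

1.1429


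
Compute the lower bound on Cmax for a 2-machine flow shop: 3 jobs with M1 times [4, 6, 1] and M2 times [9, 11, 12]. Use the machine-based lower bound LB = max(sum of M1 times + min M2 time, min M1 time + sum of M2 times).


LB1 = sum(M1 times) + min(M2 times) = 11 + 9 = 20
LB2 = min(M1 times) + sum(M2 times) = 1 + 32 = 33
Lower bound = max(LB1, LB2) = max(20, 33) = 33

33


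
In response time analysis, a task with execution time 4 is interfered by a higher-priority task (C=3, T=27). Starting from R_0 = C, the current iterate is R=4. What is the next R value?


R_next = C + ceil(R_prev / T_hp) * C_hp
ceil(4 / 27) = ceil(0.1481) = 1
Interference = 1 * 3 = 3
R_next = 4 + 3 = 7

7


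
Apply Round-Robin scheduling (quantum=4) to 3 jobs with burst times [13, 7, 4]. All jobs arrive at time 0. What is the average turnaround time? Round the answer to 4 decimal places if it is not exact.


Time quantum = 4
Execution trace:
  J1 runs 4 units, time = 4
  J2 runs 4 units, time = 8
  J3 runs 4 units, time = 12
  J1 runs 4 units, time = 16
  J2 runs 3 units, time = 19
  J1 runs 4 units, time = 23
  J1 runs 1 units, time = 24
Finish times: [24, 19, 12]
Average turnaround = 55/3 = 18.3333

18.3333


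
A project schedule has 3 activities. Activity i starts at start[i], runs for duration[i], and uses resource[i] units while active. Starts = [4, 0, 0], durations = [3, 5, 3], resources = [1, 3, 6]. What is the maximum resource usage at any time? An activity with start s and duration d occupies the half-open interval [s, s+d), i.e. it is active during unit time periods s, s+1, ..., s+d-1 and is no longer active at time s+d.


Each activity i is active on [start_i, start_i + duration_i).
Compute total resource usage per time slot:
  t=0: active resources = [3, 6], total = 9
  t=1: active resources = [3, 6], total = 9
  t=2: active resources = [3, 6], total = 9
  t=3: active resources = [3], total = 3
  t=4: active resources = [1, 3], total = 4
  t=5: active resources = [1], total = 1
  t=6: active resources = [1], total = 1
Peak resource demand = 9

9


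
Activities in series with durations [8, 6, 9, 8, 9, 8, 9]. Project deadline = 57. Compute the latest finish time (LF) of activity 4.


LF(activity 4) = deadline - sum of successor durations
Successors: activities 5 through 7 with durations [9, 8, 9]
Sum of successor durations = 26
LF = 57 - 26 = 31

31


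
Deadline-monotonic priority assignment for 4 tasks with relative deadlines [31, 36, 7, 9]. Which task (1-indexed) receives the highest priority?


Sort tasks by relative deadline (ascending):
  Task 3: deadline = 7
  Task 4: deadline = 9
  Task 1: deadline = 31
  Task 2: deadline = 36
Priority order (highest first): [3, 4, 1, 2]
Highest priority task = 3

3


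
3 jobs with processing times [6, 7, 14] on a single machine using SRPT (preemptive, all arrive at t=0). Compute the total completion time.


Since all jobs arrive at t=0, SRPT equals SPT ordering.
SPT order: [6, 7, 14]
Completion times:
  Job 1: p=6, C=6
  Job 2: p=7, C=13
  Job 3: p=14, C=27
Total completion time = 6 + 13 + 27 = 46

46


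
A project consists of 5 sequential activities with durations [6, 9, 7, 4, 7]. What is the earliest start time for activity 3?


Activity 3 starts after activities 1 through 2 complete.
Predecessor durations: [6, 9]
ES = 6 + 9 = 15

15


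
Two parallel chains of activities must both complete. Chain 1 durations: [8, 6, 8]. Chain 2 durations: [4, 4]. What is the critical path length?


Path A total = 8 + 6 + 8 = 22
Path B total = 4 + 4 = 8
Critical path = longest path = max(22, 8) = 22

22


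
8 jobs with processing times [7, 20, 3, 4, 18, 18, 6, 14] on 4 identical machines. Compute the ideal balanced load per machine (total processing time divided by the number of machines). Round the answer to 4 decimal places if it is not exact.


Total processing time = 7 + 20 + 3 + 4 + 18 + 18 + 6 + 14 = 90
Number of machines = 4
Ideal balanced load = 90 / 4 = 22.5

22.5


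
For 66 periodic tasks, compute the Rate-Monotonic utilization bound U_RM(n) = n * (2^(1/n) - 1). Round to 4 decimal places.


Compute 2^(1/66) = 1.0105575720
Subtract 1: 1.0105575720 - 1 = 0.0105575720
Multiply by n: 66 * 0.0105575720 = 0.6967997520
Round to 4 dp: 0.6968

0.6968


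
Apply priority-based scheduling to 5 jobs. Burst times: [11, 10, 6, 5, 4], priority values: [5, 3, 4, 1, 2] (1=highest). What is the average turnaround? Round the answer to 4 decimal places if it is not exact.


Sort by priority (ascending = highest first):
Order: [(1, 5), (2, 4), (3, 10), (4, 6), (5, 11)]
Completion times:
  Priority 1, burst=5, C=5
  Priority 2, burst=4, C=9
  Priority 3, burst=10, C=19
  Priority 4, burst=6, C=25
  Priority 5, burst=11, C=36
Average turnaround = 94/5 = 18.8

18.8


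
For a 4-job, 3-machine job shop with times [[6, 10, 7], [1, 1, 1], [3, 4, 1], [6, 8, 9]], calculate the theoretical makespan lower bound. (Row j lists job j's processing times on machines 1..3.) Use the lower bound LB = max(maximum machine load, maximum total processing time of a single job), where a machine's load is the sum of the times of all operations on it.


Machine loads:
  Machine 1: 6 + 1 + 3 + 6 = 16
  Machine 2: 10 + 1 + 4 + 8 = 23
  Machine 3: 7 + 1 + 1 + 9 = 18
Max machine load = 23
Job totals:
  Job 1: 23
  Job 2: 3
  Job 3: 8
  Job 4: 23
Max job total = 23
Lower bound = max(23, 23) = 23

23


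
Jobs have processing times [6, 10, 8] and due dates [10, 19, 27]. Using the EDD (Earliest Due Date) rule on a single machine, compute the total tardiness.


Sort by due date (EDD order): [(6, 10), (10, 19), (8, 27)]
Compute completion times and tardiness:
  Job 1: p=6, d=10, C=6, tardiness=max(0,6-10)=0
  Job 2: p=10, d=19, C=16, tardiness=max(0,16-19)=0
  Job 3: p=8, d=27, C=24, tardiness=max(0,24-27)=0
Total tardiness = 0

0


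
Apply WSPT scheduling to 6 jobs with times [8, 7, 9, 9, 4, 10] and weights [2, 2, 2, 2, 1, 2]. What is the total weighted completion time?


Compute p/w ratios and sort ascending (WSPT): [(7, 2), (8, 2), (4, 1), (9, 2), (9, 2), (10, 2)]
Compute weighted completion times:
  Job (p=7,w=2): C=7, w*C=2*7=14
  Job (p=8,w=2): C=15, w*C=2*15=30
  Job (p=4,w=1): C=19, w*C=1*19=19
  Job (p=9,w=2): C=28, w*C=2*28=56
  Job (p=9,w=2): C=37, w*C=2*37=74
  Job (p=10,w=2): C=47, w*C=2*47=94
Total weighted completion time = 287

287


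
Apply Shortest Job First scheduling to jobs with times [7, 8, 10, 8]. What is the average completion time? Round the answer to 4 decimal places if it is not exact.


SJF order (ascending): [7, 8, 8, 10]
Completion times:
  Job 1: burst=7, C=7
  Job 2: burst=8, C=15
  Job 3: burst=8, C=23
  Job 4: burst=10, C=33
Average completion = 78/4 = 19.5

19.5


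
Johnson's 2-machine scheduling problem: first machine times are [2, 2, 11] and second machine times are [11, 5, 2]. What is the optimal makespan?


Apply Johnson's rule:
  Group 1 (a <= b): [(1, 2, 11), (2, 2, 5)]
  Group 2 (a > b): [(3, 11, 2)]
Optimal job order: [1, 2, 3]
Schedule:
  Job 1: M1 done at 2, M2 done at 13
  Job 2: M1 done at 4, M2 done at 18
  Job 3: M1 done at 15, M2 done at 20
Makespan = 20

20


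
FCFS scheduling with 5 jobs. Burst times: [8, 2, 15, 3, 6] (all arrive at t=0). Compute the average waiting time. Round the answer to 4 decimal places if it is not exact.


FCFS order (as given): [8, 2, 15, 3, 6]
Waiting times:
  Job 1: wait = 0
  Job 2: wait = 8
  Job 3: wait = 10
  Job 4: wait = 25
  Job 5: wait = 28
Sum of waiting times = 71
Average waiting time = 71/5 = 14.2

14.2


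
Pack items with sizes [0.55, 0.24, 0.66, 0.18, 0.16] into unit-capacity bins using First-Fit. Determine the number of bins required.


Place items sequentially using First-Fit:
  Item 0.55 -> new Bin 1
  Item 0.24 -> Bin 1 (now 0.79)
  Item 0.66 -> new Bin 2
  Item 0.18 -> Bin 1 (now 0.97)
  Item 0.16 -> Bin 2 (now 0.82)
Total bins used = 2

2


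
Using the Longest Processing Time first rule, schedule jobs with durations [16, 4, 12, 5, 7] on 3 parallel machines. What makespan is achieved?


Sort jobs in decreasing order (LPT): [16, 12, 7, 5, 4]
Assign each job to the least loaded machine:
  Machine 1: jobs [16], load = 16
  Machine 2: jobs [12, 4], load = 16
  Machine 3: jobs [7, 5], load = 12
Makespan = max load = 16

16


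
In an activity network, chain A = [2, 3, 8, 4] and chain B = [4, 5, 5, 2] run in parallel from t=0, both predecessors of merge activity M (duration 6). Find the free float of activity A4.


ES(A4) = sum of predecessors on chain A = 13
EF(A4) = ES + duration = 13 + 4 = 17
Successor of A4 is M. ES(M) = max(sum(A), sum(B)) = max(17, 16) = 17
Free float = ES(successor) - EF(current) = 17 - 17 = 0

0


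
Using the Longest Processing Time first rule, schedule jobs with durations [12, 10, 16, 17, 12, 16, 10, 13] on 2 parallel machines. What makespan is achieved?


Sort jobs in decreasing order (LPT): [17, 16, 16, 13, 12, 12, 10, 10]
Assign each job to the least loaded machine:
  Machine 1: jobs [17, 13, 12, 10], load = 52
  Machine 2: jobs [16, 16, 12, 10], load = 54
Makespan = max load = 54

54


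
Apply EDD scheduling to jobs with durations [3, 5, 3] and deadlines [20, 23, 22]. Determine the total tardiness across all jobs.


Sort by due date (EDD order): [(3, 20), (3, 22), (5, 23)]
Compute completion times and tardiness:
  Job 1: p=3, d=20, C=3, tardiness=max(0,3-20)=0
  Job 2: p=3, d=22, C=6, tardiness=max(0,6-22)=0
  Job 3: p=5, d=23, C=11, tardiness=max(0,11-23)=0
Total tardiness = 0

0


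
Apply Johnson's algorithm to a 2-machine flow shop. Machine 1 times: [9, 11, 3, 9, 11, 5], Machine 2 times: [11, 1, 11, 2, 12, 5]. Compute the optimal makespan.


Apply Johnson's rule:
  Group 1 (a <= b): [(3, 3, 11), (6, 5, 5), (1, 9, 11), (5, 11, 12)]
  Group 2 (a > b): [(4, 9, 2), (2, 11, 1)]
Optimal job order: [3, 6, 1, 5, 4, 2]
Schedule:
  Job 3: M1 done at 3, M2 done at 14
  Job 6: M1 done at 8, M2 done at 19
  Job 1: M1 done at 17, M2 done at 30
  Job 5: M1 done at 28, M2 done at 42
  Job 4: M1 done at 37, M2 done at 44
  Job 2: M1 done at 48, M2 done at 49
Makespan = 49

49


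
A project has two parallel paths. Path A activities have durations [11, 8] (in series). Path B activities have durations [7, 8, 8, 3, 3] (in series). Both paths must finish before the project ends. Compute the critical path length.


Path A total = 11 + 8 = 19
Path B total = 7 + 8 + 8 + 3 + 3 = 29
Critical path = longest path = max(19, 29) = 29

29


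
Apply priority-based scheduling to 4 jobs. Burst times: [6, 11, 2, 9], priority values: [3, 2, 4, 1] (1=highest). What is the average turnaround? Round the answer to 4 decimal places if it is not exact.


Sort by priority (ascending = highest first):
Order: [(1, 9), (2, 11), (3, 6), (4, 2)]
Completion times:
  Priority 1, burst=9, C=9
  Priority 2, burst=11, C=20
  Priority 3, burst=6, C=26
  Priority 4, burst=2, C=28
Average turnaround = 83/4 = 20.75

20.75


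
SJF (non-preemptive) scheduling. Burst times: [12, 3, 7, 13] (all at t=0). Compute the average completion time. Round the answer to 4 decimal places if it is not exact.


SJF order (ascending): [3, 7, 12, 13]
Completion times:
  Job 1: burst=3, C=3
  Job 2: burst=7, C=10
  Job 3: burst=12, C=22
  Job 4: burst=13, C=35
Average completion = 70/4 = 17.5

17.5


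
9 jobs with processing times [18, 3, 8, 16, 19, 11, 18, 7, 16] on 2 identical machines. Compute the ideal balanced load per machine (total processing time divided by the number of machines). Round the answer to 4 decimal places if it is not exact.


Total processing time = 18 + 3 + 8 + 16 + 19 + 11 + 18 + 7 + 16 = 116
Number of machines = 2
Ideal balanced load = 116 / 2 = 58.0

58.0


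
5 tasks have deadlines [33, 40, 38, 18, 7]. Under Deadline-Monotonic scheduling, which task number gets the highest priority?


Sort tasks by relative deadline (ascending):
  Task 5: deadline = 7
  Task 4: deadline = 18
  Task 1: deadline = 33
  Task 3: deadline = 38
  Task 2: deadline = 40
Priority order (highest first): [5, 4, 1, 3, 2]
Highest priority task = 5

5


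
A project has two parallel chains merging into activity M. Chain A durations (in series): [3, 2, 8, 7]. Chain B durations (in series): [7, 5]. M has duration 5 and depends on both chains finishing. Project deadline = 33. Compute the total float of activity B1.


Forward pass: ES(B1) = sum of predecessors on chain B = 0
EF = ES + duration = 0 + 7 = 7
Backward pass: LF(M) = deadline = 33; LS(M) = 33 - 5 = 28
LF(B1) = LS(M) - sum(successors on chain B) = 28 - 5 = 23
LS = LF - duration = 23 - 7 = 16
Total float = LS - ES = 16 - 0 = 16

16


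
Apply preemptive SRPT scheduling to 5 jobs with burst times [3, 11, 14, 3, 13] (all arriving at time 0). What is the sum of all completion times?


Since all jobs arrive at t=0, SRPT equals SPT ordering.
SPT order: [3, 3, 11, 13, 14]
Completion times:
  Job 1: p=3, C=3
  Job 2: p=3, C=6
  Job 3: p=11, C=17
  Job 4: p=13, C=30
  Job 5: p=14, C=44
Total completion time = 3 + 6 + 17 + 30 + 44 = 100

100


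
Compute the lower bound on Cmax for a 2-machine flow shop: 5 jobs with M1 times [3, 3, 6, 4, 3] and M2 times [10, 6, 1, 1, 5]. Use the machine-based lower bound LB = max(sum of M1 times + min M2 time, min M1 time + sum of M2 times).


LB1 = sum(M1 times) + min(M2 times) = 19 + 1 = 20
LB2 = min(M1 times) + sum(M2 times) = 3 + 23 = 26
Lower bound = max(LB1, LB2) = max(20, 26) = 26

26


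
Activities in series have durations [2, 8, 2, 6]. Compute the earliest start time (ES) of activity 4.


Activity 4 starts after activities 1 through 3 complete.
Predecessor durations: [2, 8, 2]
ES = 2 + 8 + 2 = 12

12


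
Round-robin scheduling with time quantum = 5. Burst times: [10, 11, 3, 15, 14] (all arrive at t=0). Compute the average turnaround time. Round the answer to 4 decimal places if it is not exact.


Time quantum = 5
Execution trace:
  J1 runs 5 units, time = 5
  J2 runs 5 units, time = 10
  J3 runs 3 units, time = 13
  J4 runs 5 units, time = 18
  J5 runs 5 units, time = 23
  J1 runs 5 units, time = 28
  J2 runs 5 units, time = 33
  J4 runs 5 units, time = 38
  J5 runs 5 units, time = 43
  J2 runs 1 units, time = 44
  J4 runs 5 units, time = 49
  J5 runs 4 units, time = 53
Finish times: [28, 44, 13, 49, 53]
Average turnaround = 187/5 = 37.4

37.4


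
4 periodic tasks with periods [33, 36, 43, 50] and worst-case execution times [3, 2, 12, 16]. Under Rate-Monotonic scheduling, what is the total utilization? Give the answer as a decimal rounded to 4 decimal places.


Compute individual utilizations (exact fractions):
  Task 1: C/T = 3/33 = 1/11 (approx. 0.0909)
  Task 2: C/T = 2/36 = 1/18 (approx. 0.0556)
  Task 3: C/T = 12/43 (approx. 0.2791)
  Task 4: C/T = 16/50 = 8/25 (approx. 0.32)
Total utilization U = 1/11 + 1/18 + 12/43 + 8/25 = 158687/212850
Rounded to 4 decimal places: U = 0.7455
RM (Liu & Layland) bound for 4 tasks = 0.756828; compare with U = 158687/212850 (approx. 0.745534)
U <= bound, so schedulable by RM sufficient condition.

0.7455


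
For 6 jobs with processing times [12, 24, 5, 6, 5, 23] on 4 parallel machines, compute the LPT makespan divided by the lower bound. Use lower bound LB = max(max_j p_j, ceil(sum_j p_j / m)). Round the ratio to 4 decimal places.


LPT order: [24, 23, 12, 6, 5, 5]
Machine loads after assignment: [24, 23, 12, 16]
LPT makespan = 24
Lower bound = max(max_job, ceil(total/4)) = max(24, 19) = 24
Ratio = 24 / 24 = 1.0

1.0


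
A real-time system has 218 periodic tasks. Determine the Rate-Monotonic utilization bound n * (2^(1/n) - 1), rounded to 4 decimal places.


Compute 2^(1/218) = 1.0031846344
Subtract 1: 1.0031846344 - 1 = 0.0031846344
Multiply by n: 218 * 0.0031846344 = 0.6942502992
Round to 4 dp: 0.6943

0.6943


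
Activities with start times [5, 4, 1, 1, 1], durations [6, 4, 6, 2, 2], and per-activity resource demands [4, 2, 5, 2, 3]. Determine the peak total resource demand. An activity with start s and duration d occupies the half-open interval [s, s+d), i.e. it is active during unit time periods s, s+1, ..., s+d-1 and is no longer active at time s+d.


Each activity i is active on [start_i, start_i + duration_i).
Compute total resource usage per time slot:
  t=0: active resources = [], total = 0
  t=1: active resources = [5, 2, 3], total = 10
  t=2: active resources = [5, 2, 3], total = 10
  t=3: active resources = [5], total = 5
  t=4: active resources = [2, 5], total = 7
  t=5: active resources = [4, 2, 5], total = 11
  t=6: active resources = [4, 2, 5], total = 11
  t=7: active resources = [4, 2], total = 6
  t=8: active resources = [4], total = 4
  t=9: active resources = [4], total = 4
  t=10: active resources = [4], total = 4
Peak resource demand = 11

11


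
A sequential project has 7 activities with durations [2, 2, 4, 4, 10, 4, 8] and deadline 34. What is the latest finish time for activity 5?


LF(activity 5) = deadline - sum of successor durations
Successors: activities 6 through 7 with durations [4, 8]
Sum of successor durations = 12
LF = 34 - 12 = 22

22


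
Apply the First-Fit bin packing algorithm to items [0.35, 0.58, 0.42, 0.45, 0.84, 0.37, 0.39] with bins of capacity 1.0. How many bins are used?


Place items sequentially using First-Fit:
  Item 0.35 -> new Bin 1
  Item 0.58 -> Bin 1 (now 0.93)
  Item 0.42 -> new Bin 2
  Item 0.45 -> Bin 2 (now 0.87)
  Item 0.84 -> new Bin 3
  Item 0.37 -> new Bin 4
  Item 0.39 -> Bin 4 (now 0.76)
Total bins used = 4

4


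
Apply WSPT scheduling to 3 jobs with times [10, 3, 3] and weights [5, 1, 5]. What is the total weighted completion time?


Compute p/w ratios and sort ascending (WSPT): [(3, 5), (10, 5), (3, 1)]
Compute weighted completion times:
  Job (p=3,w=5): C=3, w*C=5*3=15
  Job (p=10,w=5): C=13, w*C=5*13=65
  Job (p=3,w=1): C=16, w*C=1*16=16
Total weighted completion time = 96

96


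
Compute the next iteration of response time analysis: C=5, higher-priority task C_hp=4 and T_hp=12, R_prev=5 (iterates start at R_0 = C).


R_next = C + ceil(R_prev / T_hp) * C_hp
ceil(5 / 12) = ceil(0.4167) = 1
Interference = 1 * 4 = 4
R_next = 5 + 4 = 9

9


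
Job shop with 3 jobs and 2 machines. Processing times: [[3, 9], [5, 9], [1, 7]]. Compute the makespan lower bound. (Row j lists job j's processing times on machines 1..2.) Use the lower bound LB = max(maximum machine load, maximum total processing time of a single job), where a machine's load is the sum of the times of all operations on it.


Machine loads:
  Machine 1: 3 + 5 + 1 = 9
  Machine 2: 9 + 9 + 7 = 25
Max machine load = 25
Job totals:
  Job 1: 12
  Job 2: 14
  Job 3: 8
Max job total = 14
Lower bound = max(25, 14) = 25

25


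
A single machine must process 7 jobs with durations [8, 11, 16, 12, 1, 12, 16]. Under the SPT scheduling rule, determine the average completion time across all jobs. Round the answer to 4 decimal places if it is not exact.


Sort jobs by processing time (SPT order): [1, 8, 11, 12, 12, 16, 16]
Compute completion times sequentially:
  Job 1: processing = 1, completes at 1
  Job 2: processing = 8, completes at 9
  Job 3: processing = 11, completes at 20
  Job 4: processing = 12, completes at 32
  Job 5: processing = 12, completes at 44
  Job 6: processing = 16, completes at 60
  Job 7: processing = 16, completes at 76
Sum of completion times = 242
Average completion time = 242/7 = 34.5714

34.5714


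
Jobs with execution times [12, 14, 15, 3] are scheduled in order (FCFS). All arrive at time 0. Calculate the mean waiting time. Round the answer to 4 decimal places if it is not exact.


FCFS order (as given): [12, 14, 15, 3]
Waiting times:
  Job 1: wait = 0
  Job 2: wait = 12
  Job 3: wait = 26
  Job 4: wait = 41
Sum of waiting times = 79
Average waiting time = 79/4 = 19.75

19.75


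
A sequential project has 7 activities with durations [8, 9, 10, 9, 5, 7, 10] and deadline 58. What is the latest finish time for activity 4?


LF(activity 4) = deadline - sum of successor durations
Successors: activities 5 through 7 with durations [5, 7, 10]
Sum of successor durations = 22
LF = 58 - 22 = 36

36


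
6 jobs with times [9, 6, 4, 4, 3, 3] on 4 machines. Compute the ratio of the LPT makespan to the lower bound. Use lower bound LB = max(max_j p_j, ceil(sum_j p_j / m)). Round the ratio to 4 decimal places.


LPT order: [9, 6, 4, 4, 3, 3]
Machine loads after assignment: [9, 6, 7, 7]
LPT makespan = 9
Lower bound = max(max_job, ceil(total/4)) = max(9, 8) = 9
Ratio = 9 / 9 = 1.0

1.0


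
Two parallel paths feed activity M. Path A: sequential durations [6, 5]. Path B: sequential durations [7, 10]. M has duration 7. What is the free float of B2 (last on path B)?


ES(B2) = sum of predecessors on chain B = 7
EF(B2) = ES + duration = 7 + 10 = 17
Successor of B2 is M. ES(M) = max(sum(A), sum(B)) = max(11, 17) = 17
Free float = ES(successor) - EF(current) = 17 - 17 = 0

0
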